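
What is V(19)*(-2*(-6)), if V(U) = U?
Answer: 228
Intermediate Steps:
V(19)*(-2*(-6)) = 19*(-2*(-6)) = 19*12 = 228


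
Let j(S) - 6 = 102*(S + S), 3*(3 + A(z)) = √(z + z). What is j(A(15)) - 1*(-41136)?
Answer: 40530 + 68*√30 ≈ 40902.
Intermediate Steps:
A(z) = -3 + √2*√z/3 (A(z) = -3 + √(z + z)/3 = -3 + √(2*z)/3 = -3 + (√2*√z)/3 = -3 + √2*√z/3)
j(S) = 6 + 204*S (j(S) = 6 + 102*(S + S) = 6 + 102*(2*S) = 6 + 204*S)
j(A(15)) - 1*(-41136) = (6 + 204*(-3 + √2*√15/3)) - 1*(-41136) = (6 + 204*(-3 + √30/3)) + 41136 = (6 + (-612 + 68*√30)) + 41136 = (-606 + 68*√30) + 41136 = 40530 + 68*√30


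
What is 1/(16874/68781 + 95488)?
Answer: 68781/6567777002 ≈ 1.0472e-5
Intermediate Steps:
1/(16874/68781 + 95488) = 1/(6567777002/68781) = 68781/6567777002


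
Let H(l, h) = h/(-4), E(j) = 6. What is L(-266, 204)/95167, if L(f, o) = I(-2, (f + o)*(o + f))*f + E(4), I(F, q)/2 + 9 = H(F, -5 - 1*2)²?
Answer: 12659/380668 ≈ 0.033255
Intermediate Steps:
H(l, h) = -h/4 (H(l, h) = h*(-¼) = -h/4)
I(F, q) = -95/8 (I(F, q) = -18 + 2*(-(-5 - 1*2)/4)² = -18 + 2*(-(-5 - 2)/4)² = -18 + 2*(-¼*(-7))² = -18 + 2*(7/4)² = -18 + 2*(49/16) = -18 + 49/8 = -95/8)
L(f, o) = 6 - 95*f/8 (L(f, o) = -95*f/8 + 6 = 6 - 95*f/8)
L(-266, 204)/95167 = (6 - 95/8*(-266))/95167 = (6 + 12635/4)*(1/95167) = (12659/4)*(1/95167) = 12659/380668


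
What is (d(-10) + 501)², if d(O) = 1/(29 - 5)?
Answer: 144600625/576 ≈ 2.5104e+5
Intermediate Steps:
d(O) = 1/24
(d(-10) + 501)² = (1/24 + 501)² = (12025/24)² = 144600625/576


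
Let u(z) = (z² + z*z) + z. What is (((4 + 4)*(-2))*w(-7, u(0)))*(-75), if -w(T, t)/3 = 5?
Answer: -18000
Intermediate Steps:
u(z) = z + 2*z² (u(z) = (z² + z²) + z = 2*z² + z = z + 2*z²)
w(T, t) = -15 (w(T, t) = -3*5 = -15)
(((4 + 4)*(-2))*w(-7, u(0)))*(-75) = (((4 + 4)*(-2))*(-15))*(-75) = ((8*(-2))*(-15))*(-75) = -16*(-15)*(-75) = 240*(-75) = -18000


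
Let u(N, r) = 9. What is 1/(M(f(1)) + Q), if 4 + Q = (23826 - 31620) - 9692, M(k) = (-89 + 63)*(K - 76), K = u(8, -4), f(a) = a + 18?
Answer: -1/15748 ≈ -6.3500e-5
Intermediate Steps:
f(a) = 18 + a
K = 9
M(k) = 1742 (M(k) = (-89 + 63)*(9 - 76) = -26*(-67) = 1742)
Q = -17490 (Q = -4 + ((23826 - 31620) - 9692) = -4 + (-7794 - 9692) = -4 - 17486 = -17490)
1/(M(f(1)) + Q) = 1/(1742 - 17490) = 1/(-15748) = -1/15748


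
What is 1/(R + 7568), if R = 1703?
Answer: 1/9271 ≈ 0.00010786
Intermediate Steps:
1/(R + 7568) = 1/(1703 + 7568) = 1/9271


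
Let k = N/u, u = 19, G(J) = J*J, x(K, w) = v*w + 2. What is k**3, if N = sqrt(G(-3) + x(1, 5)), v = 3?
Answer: 26*sqrt(26)/6859 ≈ 0.019329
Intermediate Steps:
x(K, w) = 2 + 3*w (x(K, w) = 3*w + 2 = 2 + 3*w)
G(J) = J**2
N = sqrt(26) (N = sqrt((-3)**2 + (2 + 3*5)) = sqrt(9 + (2 + 15)) = sqrt(9 + 17) = sqrt(26) ≈ 5.0990)
k = sqrt(26)/19 ≈ 0.26837
k**3 = (sqrt(26)/19)**3 = 26*sqrt(26)/6859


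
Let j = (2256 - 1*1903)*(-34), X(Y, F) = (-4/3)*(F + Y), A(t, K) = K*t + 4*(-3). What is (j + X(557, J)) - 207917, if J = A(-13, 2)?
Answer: -220611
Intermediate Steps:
A(t, K) = -12 + K*t (A(t, K) = K*t - 12 = -12 + K*t)
J = -38 (J = -12 + 2*(-13) = -12 - 26 = -38)
X(Y, F) = -4*F/3 - 4*Y/3 (X(Y, F) = (-4*⅓)*(F + Y) = -4*(F + Y)/3 = -4*F/3 - 4*Y/3)
j = -12002 (j = (2256 - 1903)*(-34) = 353*(-34) = -12002)
(j + X(557, J)) - 207917 = (-12002 + (-4/3*(-38) - 4/3*557)) - 207917 = (-12002 + (152/3 - 2228/3)) - 207917 = (-12002 - 692) - 207917 = -12694 - 207917 = -220611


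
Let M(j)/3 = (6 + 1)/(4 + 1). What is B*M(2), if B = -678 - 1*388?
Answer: -22386/5 ≈ -4477.2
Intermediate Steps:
B = -1066 (B = -678 - 388 = -1066)
M(j) = 21/5 (M(j) = 3*((6 + 1)/(4 + 1)) = 3*(7/5) = 21/5)
B*M(2) = -1066*21/5 = -22386/5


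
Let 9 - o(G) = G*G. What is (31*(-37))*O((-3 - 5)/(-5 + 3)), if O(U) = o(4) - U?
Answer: 12617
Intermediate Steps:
o(G) = 9 - G² (o(G) = 9 - G*G = 9 - G²)
O(U) = -7 - U (O(U) = (9 - 1*4²) - U = (9 - 1*16) - U = (9 - 16) - U = -7 - U)
(31*(-37))*O((-3 - 5)/(-5 + 3)) = (31*(-37))*(-7 - (-3 - 5)/(-5 + 3)) = -1147*(-7 - (-8)/(-2)) = -1147*(-7 - (-8)*(-1)/2) = -1147*(-7 - 1*4) = -1147*(-7 - 4) = -1147*(-11) = 12617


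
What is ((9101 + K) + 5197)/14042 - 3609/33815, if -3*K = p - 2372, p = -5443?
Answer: 520897367/474830230 ≈ 1.0970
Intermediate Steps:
K = 2605 (K = -(-5443 - 2372)/3 = -1/3*(-7815) = 2605)
((9101 + K) + 5197)/14042 - 3609/33815 = ((9101 + 2605) + 5197)/14042 - 3609/33815 = (11706 + 5197)*(1/14042) - 3609*1/33815 = 16903*(1/14042) - 3609/33815 = 16903/14042 - 3609/33815 = 520897367/474830230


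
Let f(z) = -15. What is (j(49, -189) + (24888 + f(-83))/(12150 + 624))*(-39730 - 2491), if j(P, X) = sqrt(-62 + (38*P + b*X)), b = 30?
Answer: -350054311/4258 - 126663*I*sqrt(430) ≈ -82211.0 - 2.6265e+6*I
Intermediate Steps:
j(P, X) = sqrt(-62 + 30*X + 38*P) (j(P, X) = sqrt(-62 + (38*P + 30*X)) = sqrt(-62 + (30*X + 38*P)) = sqrt(-62 + 30*X + 38*P))
(j(49, -189) + (24888 + f(-83))/(12150 + 624))*(-39730 - 2491) = (sqrt(-62 + 30*(-189) + 38*49) + (24888 - 15)/(12150 + 624))*(-39730 - 2491) = (sqrt(-62 - 5670 + 1862) + 24873/12774)*(-42221) = (sqrt(-3870) + 24873*(1/12774))*(-42221) = (3*I*sqrt(430) + 8291/4258)*(-42221) = (8291/4258 + 3*I*sqrt(430))*(-42221) = -350054311/4258 - 126663*I*sqrt(430)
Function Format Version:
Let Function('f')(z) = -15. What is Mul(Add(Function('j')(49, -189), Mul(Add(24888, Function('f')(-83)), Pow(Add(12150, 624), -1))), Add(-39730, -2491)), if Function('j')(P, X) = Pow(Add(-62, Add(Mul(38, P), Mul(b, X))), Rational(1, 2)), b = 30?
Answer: Add(Rational(-350054311, 4258), Mul(-126663, I, Pow(430, Rational(1, 2)))) ≈ Add(-82211., Mul(-2.6265e+6, I))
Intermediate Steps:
Function('j')(P, X) = Pow(Add(-62, Mul(30, X), Mul(38, P)), Rational(1, 2)) (Function('j')(P, X) = Pow(Add(-62, Add(Mul(38, P), Mul(30, X))), Rational(1, 2)) = Pow(Add(-62, Add(Mul(30, X), Mul(38, P))), Rational(1, 2)) = Pow(Add(-62, Mul(30, X), Mul(38, P)), Rational(1, 2)))
Mul(Add(Function('j')(49, -189), Mul(Add(24888, Function('f')(-83)), Pow(Add(12150, 624), -1))), Add(-39730, -2491)) = Mul(Add(Pow(Add(-62, Mul(30, -189), Mul(38, 49)), Rational(1, 2)), Mul(Add(24888, -15), Pow(Add(12150, 624), -1))), Add(-39730, -2491)) = Mul(Add(Pow(Add(-62, -5670, 1862), Rational(1, 2)), Mul(24873, Pow(12774, -1))), -42221) = Mul(Add(Pow(-3870, Rational(1, 2)), Mul(24873, Rational(1, 12774))), -42221) = Mul(Add(Mul(3, I, Pow(430, Rational(1, 2))), Rational(8291, 4258)), -42221) = Mul(Add(Rational(8291, 4258), Mul(3, I, Pow(430, Rational(1, 2)))), -42221) = Add(Rational(-350054311, 4258), Mul(-126663, I, Pow(430, Rational(1, 2))))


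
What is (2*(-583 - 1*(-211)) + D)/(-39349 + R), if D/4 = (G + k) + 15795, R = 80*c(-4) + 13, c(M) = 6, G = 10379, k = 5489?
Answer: -31477/9714 ≈ -3.2404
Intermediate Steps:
R = 493 (R = 80*6 + 13 = 480 + 13 = 493)
D = 126652 (D = 4*((10379 + 5489) + 15795) = 4*(15868 + 15795) = 4*31663 = 126652)
(2*(-583 - 1*(-211)) + D)/(-39349 + R) = (2*(-583 - 1*(-211)) + 126652)/(-39349 + 493) = (2*(-583 + 211) + 126652)/(-38856) = (2*(-372) + 126652)*(-1/38856) = (-744 + 126652)*(-1/38856) = 125908*(-1/38856) = -31477/9714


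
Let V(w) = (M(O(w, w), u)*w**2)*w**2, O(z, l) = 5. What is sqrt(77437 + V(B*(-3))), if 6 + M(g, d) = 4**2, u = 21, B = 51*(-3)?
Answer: sqrt(443864915047) ≈ 6.6623e+5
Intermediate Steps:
B = -153
M(g, d) = 10 (M(g, d) = -6 + 4**2 = -6 + 16 = 10)
V(w) = 10*w**4 (V(w) = (10*w**2)*w**2 = 10*w**4)
sqrt(77437 + V(B*(-3))) = sqrt(77437 + 10*(-153*(-3))**4) = sqrt(77437 + 10*459**4) = sqrt(77437 + 10*44386483761) = sqrt(77437 + 443864837610) = sqrt(443864915047)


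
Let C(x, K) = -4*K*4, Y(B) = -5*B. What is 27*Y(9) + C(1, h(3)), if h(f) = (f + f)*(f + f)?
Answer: -1791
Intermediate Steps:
h(f) = 4*f² (h(f) = (2*f)*(2*f) = 4*f²)
C(x, K) = -16*K
27*Y(9) + C(1, h(3)) = 27*(-5*9) - 64*3² = 27*(-45) - 64*9 = -1215 - 16*36 = -1215 - 576 = -1791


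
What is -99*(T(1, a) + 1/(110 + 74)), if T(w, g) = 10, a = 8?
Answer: -182259/184 ≈ -990.54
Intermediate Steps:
-99*(T(1, a) + 1/(110 + 74)) = -99*(10 + 1/(110 + 74)) = -99*(10 + 1/184) = -99*1841/184 = -182259/184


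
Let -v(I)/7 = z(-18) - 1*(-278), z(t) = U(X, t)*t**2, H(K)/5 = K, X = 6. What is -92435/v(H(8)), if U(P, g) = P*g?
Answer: -13205/34714 ≈ -0.38039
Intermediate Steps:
H(K) = 5*K
z(t) = 6*t**3 (z(t) = (6*t)*t**2 = 6*t**3)
v(I) = 242998 (v(I) = -7*(6*(-18)**3 - 1*(-278)) = -7*(6*(-5832) + 278) = -7*(-34992 + 278) = -7*(-34714) = 242998)
-92435/v(H(8)) = -92435/242998 = -92435*1/242998 = -13205/34714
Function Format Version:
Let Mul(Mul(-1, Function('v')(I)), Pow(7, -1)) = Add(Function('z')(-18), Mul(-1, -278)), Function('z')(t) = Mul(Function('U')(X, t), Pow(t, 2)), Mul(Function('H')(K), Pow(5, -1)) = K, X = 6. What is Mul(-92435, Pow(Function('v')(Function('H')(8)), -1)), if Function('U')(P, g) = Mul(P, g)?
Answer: Rational(-13205, 34714) ≈ -0.38039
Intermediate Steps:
Function('H')(K) = Mul(5, K)
Function('z')(t) = Mul(6, Pow(t, 3)) (Function('z')(t) = Mul(Mul(6, t), Pow(t, 2)) = Mul(6, Pow(t, 3)))
Function('v')(I) = 242998 (Function('v')(I) = Mul(-7, Add(Mul(6, Pow(-18, 3)), Mul(-1, -278))) = Mul(-7, Add(Mul(6, -5832), 278)) = Mul(-7, Add(-34992, 278)) = Mul(-7, -34714) = 242998)
Mul(-92435, Pow(Function('v')(Function('H')(8)), -1)) = Mul(-92435, Pow(242998, -1)) = Mul(-92435, Rational(1, 242998)) = Rational(-13205, 34714)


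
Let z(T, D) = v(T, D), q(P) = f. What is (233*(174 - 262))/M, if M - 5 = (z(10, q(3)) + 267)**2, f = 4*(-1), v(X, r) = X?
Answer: -10252/38367 ≈ -0.26721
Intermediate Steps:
f = -4
q(P) = -4
z(T, D) = T
M = 76734 (M = 5 + (10 + 267)**2 = 5 + 277**2 = 5 + 76729 = 76734)
(233*(174 - 262))/M = (233*(174 - 262))/76734 = (233*(-88))*(1/76734) = -20504*1/76734 = -10252/38367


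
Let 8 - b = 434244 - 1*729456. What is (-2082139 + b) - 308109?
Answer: -2095028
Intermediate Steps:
b = 295220 (b = 8 - (434244 - 1*729456) = 8 - (434244 - 729456) = 8 - 1*(-295212) = 8 + 295212 = 295220)
(-2082139 + b) - 308109 = (-2082139 + 295220) - 308109 = -1786919 - 308109 = -2095028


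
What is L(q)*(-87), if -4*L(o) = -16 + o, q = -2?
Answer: -783/2 ≈ -391.50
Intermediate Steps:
L(o) = 4 - o/4 (L(o) = -(-16 + o)/4 = 4 - o/4)
L(q)*(-87) = (4 - ¼*(-2))*(-87) = (4 + ½)*(-87) = (9/2)*(-87) = -783/2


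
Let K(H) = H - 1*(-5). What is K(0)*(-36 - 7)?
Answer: -215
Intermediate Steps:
K(H) = 5 + H (K(H) = H + 5 = 5 + H)
K(0)*(-36 - 7) = (5 + 0)*(-36 - 7) = 5*(-43) = -215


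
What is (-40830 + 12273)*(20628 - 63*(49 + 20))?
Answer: -464936517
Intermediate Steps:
(-40830 + 12273)*(20628 - 63*(49 + 20)) = -28557*(20628 - 63*69) = -28557*(20628 - 4347) = -28557*16281 = -464936517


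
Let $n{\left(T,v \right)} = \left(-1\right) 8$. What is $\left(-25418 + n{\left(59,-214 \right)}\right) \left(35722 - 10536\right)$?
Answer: $-640379236$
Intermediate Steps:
$n{\left(T,v \right)} = -8$
$\left(-25418 + n{\left(59,-214 \right)}\right) \left(35722 - 10536\right) = \left(-25418 - 8\right) \left(35722 - 10536\right) = \left(-25426\right) 25186 = -640379236$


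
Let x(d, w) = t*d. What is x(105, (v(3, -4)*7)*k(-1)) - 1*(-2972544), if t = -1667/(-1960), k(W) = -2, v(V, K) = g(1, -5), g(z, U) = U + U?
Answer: 166467465/56 ≈ 2.9726e+6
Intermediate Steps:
g(z, U) = 2*U
v(V, K) = -10 (v(V, K) = 2*(-5) = -10)
t = 1667/1960 (t = -1667*(-1/1960) = 1667/1960 ≈ 0.85051)
x(d, w) = 1667*d/1960
x(105, (v(3, -4)*7)*k(-1)) - 1*(-2972544) = (1667/1960)*105 - 1*(-2972544) = 5001/56 + 2972544 = 166467465/56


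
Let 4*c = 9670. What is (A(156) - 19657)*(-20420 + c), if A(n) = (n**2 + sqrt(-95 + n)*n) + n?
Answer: -174084175/2 - 2808390*sqrt(61) ≈ -1.0898e+8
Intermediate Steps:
c = 4835/2 (c = (1/4)*9670 = 4835/2 ≈ 2417.5)
A(n) = n + n**2 + n*sqrt(-95 + n) (A(n) = (n**2 + n*sqrt(-95 + n)) + n = n + n**2 + n*sqrt(-95 + n))
(A(156) - 19657)*(-20420 + c) = (156*(1 + 156 + sqrt(-95 + 156)) - 19657)*(-20420 + 4835/2) = (156*(1 + 156 + sqrt(61)) - 19657)*(-36005/2) = (156*(157 + sqrt(61)) - 19657)*(-36005/2) = ((24492 + 156*sqrt(61)) - 19657)*(-36005/2) = (4835 + 156*sqrt(61))*(-36005/2) = -174084175/2 - 2808390*sqrt(61)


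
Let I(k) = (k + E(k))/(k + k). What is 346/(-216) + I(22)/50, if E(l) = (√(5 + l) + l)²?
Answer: -80759/59400 + 3*√3/50 ≈ -1.2557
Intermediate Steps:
E(l) = (l + √(5 + l))²
I(k) = (k + (k + √(5 + k))²)/(2*k) (I(k) = (k + (k + √(5 + k))²)/(k + k) = (k + (k + √(5 + k))²)/((2*k)) = (k + (k + √(5 + k))²)*(1/(2*k)) = (k + (k + √(5 + k))²)/(2*k))
346/(-216) + I(22)/50 = 346/(-216) + ((½)*(22 + (22 + √(5 + 22))²)/22)/50 = 346*(-1/216) + ((½)*(1/22)*(22 + (22 + √27)²))*(1/50) = -173/108 + ((½)*(1/22)*(22 + (22 + 3*√3)²))*(1/50) = -173/108 + (½ + (22 + 3*√3)²/44)*(1/50) = -173/108 + (1/100 + (22 + 3*√3)²/2200) = -2149/1350 + (22 + 3*√3)²/2200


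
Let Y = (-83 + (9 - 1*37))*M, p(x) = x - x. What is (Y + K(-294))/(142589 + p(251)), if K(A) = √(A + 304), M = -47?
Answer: 5217/142589 + √10/142589 ≈ 0.036610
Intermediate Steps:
p(x) = 0
K(A) = √(304 + A)
Y = 5217 (Y = (-83 + (9 - 1*37))*(-47) = (-83 + (9 - 37))*(-47) = (-83 - 28)*(-47) = -111*(-47) = 5217)
(Y + K(-294))/(142589 + p(251)) = (5217 + √(304 - 294))/(142589 + 0) = (5217 + √10)/142589 = (5217 + √10)*(1/142589) = 5217/142589 + √10/142589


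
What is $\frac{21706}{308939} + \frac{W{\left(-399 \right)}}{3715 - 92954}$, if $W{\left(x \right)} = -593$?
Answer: $\frac{2120222561}{27569407421} \approx 0.076905$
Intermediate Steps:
$\frac{21706}{308939} + \frac{W{\left(-399 \right)}}{3715 - 92954} = \frac{21706}{308939} - \frac{593}{3715 - 92954} = 21706 \cdot \frac{1}{308939} - \frac{593}{-89239} = \frac{21706}{308939} - - \frac{593}{89239} = \frac{21706}{308939} + \frac{593}{89239} = \frac{2120222561}{27569407421}$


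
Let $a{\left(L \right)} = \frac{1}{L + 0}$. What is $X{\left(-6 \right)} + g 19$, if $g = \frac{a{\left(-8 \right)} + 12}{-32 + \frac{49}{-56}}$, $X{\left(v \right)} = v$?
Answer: $- \frac{3383}{263} \approx -12.863$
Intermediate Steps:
$a{\left(L \right)} = \frac{1}{L}$
$g = - \frac{95}{263}$ ($g = \frac{\frac{1}{-8} + 12}{-32 + \frac{49}{-56}} = \frac{- \frac{1}{8} + 12}{-32 + 49 \left(- \frac{1}{56}\right)} = \frac{95}{8 \left(-32 - \frac{7}{8}\right)} = \frac{95}{8 \left(- \frac{263}{8}\right)} = \frac{95}{8} \left(- \frac{8}{263}\right) = - \frac{95}{263} \approx -0.36122$)
$X{\left(-6 \right)} + g 19 = -6 - \frac{1805}{263} = - \frac{3383}{263}$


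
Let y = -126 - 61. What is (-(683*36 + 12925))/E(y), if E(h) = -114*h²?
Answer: 37513/3986466 ≈ 0.0094101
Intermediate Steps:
y = -187
(-(683*36 + 12925))/E(y) = (-(683*36 + 12925))/((-114*(-187)²)) = (-(24588 + 12925))/((-114*34969)) = -1*37513/(-3986466) = -37513*(-1/3986466) = 37513/3986466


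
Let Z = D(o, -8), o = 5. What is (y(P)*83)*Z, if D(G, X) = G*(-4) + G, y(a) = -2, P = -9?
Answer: 2490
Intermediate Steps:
D(G, X) = -3*G (D(G, X) = -4*G + G = -3*G)
Z = -15 (Z = -3*5 = -15)
(y(P)*83)*Z = -2*83*(-15) = -166*(-15) = 2490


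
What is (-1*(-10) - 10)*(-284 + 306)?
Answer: 0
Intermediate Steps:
(-1*(-10) - 10)*(-284 + 306) = (10 - 10)*22 = 0*22 = 0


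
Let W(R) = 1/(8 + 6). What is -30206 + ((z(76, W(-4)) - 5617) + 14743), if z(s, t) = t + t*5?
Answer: -147557/7 ≈ -21080.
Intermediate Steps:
W(R) = 1/14
z(s, t) = 6*t (z(s, t) = t + 5*t = 6*t)
-30206 + ((z(76, W(-4)) - 5617) + 14743) = -30206 + ((6*(1/14) - 5617) + 14743) = -30206 + ((3/7 - 5617) + 14743) = -30206 + (-39316/7 + 14743) = -30206 + 63885/7 = -147557/7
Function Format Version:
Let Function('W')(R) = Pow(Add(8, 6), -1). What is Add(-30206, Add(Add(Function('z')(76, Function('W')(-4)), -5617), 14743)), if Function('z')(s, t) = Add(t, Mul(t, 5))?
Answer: Rational(-147557, 7) ≈ -21080.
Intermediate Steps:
Function('W')(R) = Rational(1, 14) (Function('W')(R) = Pow(14, -1) = Rational(1, 14))
Function('z')(s, t) = Mul(6, t) (Function('z')(s, t) = Add(t, Mul(5, t)) = Mul(6, t))
Add(-30206, Add(Add(Function('z')(76, Function('W')(-4)), -5617), 14743)) = Add(-30206, Add(Add(Mul(6, Rational(1, 14)), -5617), 14743)) = Add(-30206, Add(Add(Rational(3, 7), -5617), 14743)) = Add(-30206, Add(Rational(-39316, 7), 14743)) = Add(-30206, Rational(63885, 7)) = Rational(-147557, 7)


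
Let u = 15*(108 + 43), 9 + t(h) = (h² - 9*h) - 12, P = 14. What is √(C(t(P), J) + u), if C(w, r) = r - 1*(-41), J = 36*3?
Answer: √2414 ≈ 49.132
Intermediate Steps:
t(h) = -21 + h² - 9*h (t(h) = -9 + ((h² - 9*h) - 12) = -9 + (-12 + h² - 9*h) = -21 + h² - 9*h)
J = 108
C(w, r) = 41 + r (C(w, r) = r + 41 = 41 + r)
u = 2265 (u = 15*151 = 2265)
√(C(t(P), J) + u) = √((41 + 108) + 2265) = √(149 + 2265) = √2414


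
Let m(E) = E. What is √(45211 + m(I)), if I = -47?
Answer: 2*√11291 ≈ 212.52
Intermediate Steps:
√(45211 + m(I)) = √(45211 - 47) = √45164 = 2*√11291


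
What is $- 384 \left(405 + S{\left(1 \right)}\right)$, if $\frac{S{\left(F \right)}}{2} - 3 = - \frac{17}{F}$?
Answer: $-144768$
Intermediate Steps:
$S{\left(F \right)} = 6 - \frac{34}{F}$ ($S{\left(F \right)} = 6 + 2 \left(- \frac{17}{F}\right) = 6 - \frac{34}{F}$)
$- 384 \left(405 + S{\left(1 \right)}\right) = - 384 \left(405 + \left(6 - \frac{34}{1}\right)\right) = - 384 \left(405 + \left(6 - 34\right)\right) = - 384 \left(405 - 28\right) = \left(-384\right) 377 = -144768$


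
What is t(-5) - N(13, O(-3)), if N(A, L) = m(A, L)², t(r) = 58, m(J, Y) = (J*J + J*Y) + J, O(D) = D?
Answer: -20391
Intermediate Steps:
m(J, Y) = J + J² + J*Y (m(J, Y) = (J² + J*Y) + J = J + J² + J*Y)
N(A, L) = A²*(1 + A + L)² (N(A, L) = (A*(1 + A + L))² = A²*(1 + A + L)²)
t(-5) - N(13, O(-3)) = 58 - 13²*(1 + 13 - 3)² = 58 - 169*11² = 58 - 169*121 = 58 - 1*20449 = 58 - 20449 = -20391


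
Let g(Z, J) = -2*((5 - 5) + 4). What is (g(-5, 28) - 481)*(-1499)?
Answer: 733011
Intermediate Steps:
g(Z, J) = -8 (g(Z, J) = -2*(0 + 4) = -2*4 = -8)
(g(-5, 28) - 481)*(-1499) = (-8 - 481)*(-1499) = -489*(-1499) = 733011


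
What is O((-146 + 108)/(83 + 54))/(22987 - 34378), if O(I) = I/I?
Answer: -1/11391 ≈ -8.7789e-5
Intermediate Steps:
O(I) = 1
O((-146 + 108)/(83 + 54))/(22987 - 34378) = 1/(22987 - 34378) = 1/(-11391) = 1*(-1/11391) = -1/11391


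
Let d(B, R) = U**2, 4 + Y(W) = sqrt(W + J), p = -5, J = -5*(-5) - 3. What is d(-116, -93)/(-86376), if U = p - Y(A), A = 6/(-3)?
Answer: -7/28792 - sqrt(5)/21594 ≈ -0.00034667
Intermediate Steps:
J = 22 (J = 25 - 3 = 22)
A = -2 (A = 6*(-1/3) = -2)
Y(W) = -4 + sqrt(22 + W) (Y(W) = -4 + sqrt(W + 22) = -4 + sqrt(22 + W))
U = -1 - 2*sqrt(5) (U = -5 - (-4 + sqrt(22 - 2)) = -5 - (-4 + sqrt(20)) = -5 - (-4 + 2*sqrt(5)) = -5 + (4 - 2*sqrt(5)) = -1 - 2*sqrt(5) ≈ -5.4721)
d(B, R) = (-1 - 2*sqrt(5))**2
d(-116, -93)/(-86376) = (21 + 4*sqrt(5))/(-86376) = (21 + 4*sqrt(5))*(-1/86376) = -7/28792 - sqrt(5)/21594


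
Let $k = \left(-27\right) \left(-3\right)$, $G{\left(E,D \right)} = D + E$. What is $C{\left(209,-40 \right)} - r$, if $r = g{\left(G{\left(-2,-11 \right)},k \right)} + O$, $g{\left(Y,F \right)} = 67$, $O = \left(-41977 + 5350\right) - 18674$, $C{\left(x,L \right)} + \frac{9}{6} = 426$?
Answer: $\frac{111317}{2} \approx 55659.0$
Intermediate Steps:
$k = 81$
$C{\left(x,L \right)} = \frac{849}{2}$ ($C{\left(x,L \right)} = - \frac{3}{2} + 426 = \frac{849}{2}$)
$O = -55301$ ($O = -36627 - 18674 = -55301$)
$r = -55234$ ($r = 67 - 55301 = -55234$)
$C{\left(209,-40 \right)} - r = \frac{849}{2} - -55234 = \frac{849}{2} + 55234 = \frac{111317}{2}$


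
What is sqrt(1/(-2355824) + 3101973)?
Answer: sqrt(1075978799673736489)/588956 ≈ 1761.2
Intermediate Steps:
sqrt(1/(-2355824) + 3101973) = sqrt(-1/2355824 + 3101973) = sqrt(7307702440751/2355824) = sqrt(1075978799673736489)/588956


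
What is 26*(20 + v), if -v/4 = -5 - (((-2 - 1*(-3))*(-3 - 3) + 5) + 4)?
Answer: 1352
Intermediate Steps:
v = 32 (v = -4*(-5 - (((-2 - 1*(-3))*(-3 - 3) + 5) + 4)) = -4*(-5 - (((-2 + 3)*(-6) + 5) + 4)) = -4*(-5 - ((1*(-6) + 5) + 4)) = -4*(-5 - ((-6 + 5) + 4)) = -4*(-5 - (-1 + 4)) = -4*(-5 - 1*3) = -4*(-5 - 3) = -4*(-8) = 32)
26*(20 + v) = 26*(20 + 32) = 26*52 = 1352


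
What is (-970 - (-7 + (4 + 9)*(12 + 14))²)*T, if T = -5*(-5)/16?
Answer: -2763275/16 ≈ -1.7270e+5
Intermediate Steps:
T = 25/16 (T = 25*(1/16) = 25/16 ≈ 1.5625)
(-970 - (-7 + (4 + 9)*(12 + 14))²)*T = (-970 - (-7 + (4 + 9)*(12 + 14))²)*(25/16) = (-970 - (-7 + 13*26)²)*(25/16) = (-970 - (-7 + 338)²)*(25/16) = (-970 - 1*331²)*(25/16) = (-970 - 1*109561)*(25/16) = (-970 - 109561)*(25/16) = -110531*25/16 = -2763275/16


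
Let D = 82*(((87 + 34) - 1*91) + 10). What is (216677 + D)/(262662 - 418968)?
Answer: -73319/52102 ≈ -1.4072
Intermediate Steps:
D = 3280 (D = 82*((121 - 91) + 10) = 82*(30 + 10) = 82*40 = 3280)
(216677 + D)/(262662 - 418968) = (216677 + 3280)/(262662 - 418968) = 219957/(-156306) = 219957*(-1/156306) = -73319/52102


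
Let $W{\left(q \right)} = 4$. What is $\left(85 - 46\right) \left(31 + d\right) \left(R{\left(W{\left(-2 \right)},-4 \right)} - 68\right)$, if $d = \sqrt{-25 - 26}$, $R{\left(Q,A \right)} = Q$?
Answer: $-77376 - 2496 i \sqrt{51} \approx -77376.0 - 17825.0 i$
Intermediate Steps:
$d = i \sqrt{51}$ ($d = \sqrt{-51} = i \sqrt{51} \approx 7.1414 i$)
$\left(85 - 46\right) \left(31 + d\right) \left(R{\left(W{\left(-2 \right)},-4 \right)} - 68\right) = \left(85 - 46\right) \left(31 + i \sqrt{51}\right) \left(4 - 68\right) = 39 \left(31 + i \sqrt{51}\right) \left(-64\right) = 39 \left(-1984 - 64 i \sqrt{51}\right) = -77376 - 2496 i \sqrt{51}$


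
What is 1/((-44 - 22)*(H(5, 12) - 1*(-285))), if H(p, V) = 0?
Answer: -1/18810 ≈ -5.3163e-5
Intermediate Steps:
1/((-44 - 22)*(H(5, 12) - 1*(-285))) = 1/((-44 - 22)*(0 - 1*(-285))) = 1/(-66*(0 + 285)) = 1/(-66*285) = 1/(-18810) = -1/18810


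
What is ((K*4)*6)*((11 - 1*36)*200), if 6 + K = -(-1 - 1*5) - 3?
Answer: 360000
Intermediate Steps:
K = -3 (K = -6 + (-(-1 - 1*5) - 3) = -6 + (-(-1 - 5) - 3) = -6 + (-1*(-6) - 3) = -6 + (6 - 3) = -6 + 3 = -3)
((K*4)*6)*((11 - 1*36)*200) = (-3*4*6)*((11 - 1*36)*200) = (-12*6)*((11 - 36)*200) = -(-1800)*200 = -72*(-5000) = 360000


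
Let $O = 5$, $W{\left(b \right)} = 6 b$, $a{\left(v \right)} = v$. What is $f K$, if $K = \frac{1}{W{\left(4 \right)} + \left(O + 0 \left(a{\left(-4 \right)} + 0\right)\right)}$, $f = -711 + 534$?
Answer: $- \frac{177}{29} \approx -6.1034$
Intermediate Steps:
$f = -177$
$K = \frac{1}{29}$ ($K = \frac{1}{6 \cdot 4 + \left(5 + 0 \left(-4 + 0\right)\right)} = \frac{1}{24 + \left(5 + 0 \left(-4\right)\right)} = \frac{1}{24 + \left(5 + 0\right)} = \frac{1}{24 + 5} = \frac{1}{29} \approx 0.034483$)
$f K = \left(-177\right) \frac{1}{29} = - \frac{177}{29}$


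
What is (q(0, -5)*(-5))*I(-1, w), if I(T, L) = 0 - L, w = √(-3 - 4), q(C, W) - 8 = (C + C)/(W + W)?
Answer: 40*I*√7 ≈ 105.83*I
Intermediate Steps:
q(C, W) = 8 + C/W (q(C, W) = 8 + (C + C)/(W + W) = 8 + (2*C)/((2*W)) = 8 + (2*C)*(1/(2*W)) = 8 + C/W)
w = I*√7 (w = √(-7) = I*√7 ≈ 2.6458*I)
I(T, L) = -L
(q(0, -5)*(-5))*I(-1, w) = ((8 + 0/(-5))*(-5))*(-I*√7) = ((8 + 0*(-⅕))*(-5))*(-I*√7) = ((8 + 0)*(-5))*(-I*√7) = (8*(-5))*(-I*√7) = -(-40)*I*√7 = 40*I*√7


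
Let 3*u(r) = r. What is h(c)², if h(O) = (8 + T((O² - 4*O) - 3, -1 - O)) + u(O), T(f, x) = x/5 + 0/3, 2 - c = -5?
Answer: 17161/225 ≈ 76.271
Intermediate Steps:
u(r) = r/3
c = 7 (c = 2 - 1*(-5) = 2 + 5 = 7)
T(f, x) = x/5 (T(f, x) = x*(⅕) + 0*(⅓) = x/5 + 0 = x/5)
h(O) = 39/5 + 2*O/15 (h(O) = (8 + (-1 - O)/5) + O/3 = (8 + (-⅕ - O/5)) + O/3 = (39/5 - O/5) + O/3 = 39/5 + 2*O/15)
h(c)² = (39/5 + (2/15)*7)² = (39/5 + 14/15)² = (131/15)² = 17161/225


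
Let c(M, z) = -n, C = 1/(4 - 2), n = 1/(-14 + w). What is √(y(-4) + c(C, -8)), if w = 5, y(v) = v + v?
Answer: I*√71/3 ≈ 2.8087*I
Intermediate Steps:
y(v) = 2*v
n = -⅑ (n = 1/(-14 + 5) = 1/(-9) = -⅑ ≈ -0.11111)
C = ½ (C = 1/2 = ½ ≈ 0.50000)
c(M, z) = ⅑ (c(M, z) = -1*(-⅑) = ⅑)
√(y(-4) + c(C, -8)) = √(2*(-4) + ⅑) = √(-8 + ⅑) = √(-71/9) = I*√71/3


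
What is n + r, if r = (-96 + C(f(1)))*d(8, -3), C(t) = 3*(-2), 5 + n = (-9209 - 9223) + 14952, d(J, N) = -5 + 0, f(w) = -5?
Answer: -2975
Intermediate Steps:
d(J, N) = -5
n = -3485 (n = -5 + ((-9209 - 9223) + 14952) = -5 + (-18432 + 14952) = -5 - 3480 = -3485)
C(t) = -6
r = 510 (r = (-96 - 6)*(-5) = -102*(-5) = 510)
n + r = -3485 + 510 = -2975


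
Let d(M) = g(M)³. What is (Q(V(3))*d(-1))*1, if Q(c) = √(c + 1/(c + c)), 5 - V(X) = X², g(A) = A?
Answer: -I*√66/4 ≈ -2.031*I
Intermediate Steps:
V(X) = 5 - X²
Q(c) = √(c + 1/(2*c))
d(M) = M³
(Q(V(3))*d(-1))*1 = ((√(2/(5 - 1*3²) + 4*(5 - 1*3²))/2)*(-1)³)*1 = ((√(2/(5 - 1*9) + 4*(5 - 1*9))/2)*(-1))*1 = ((√(2/(5 - 9) + 4*(5 - 9))/2)*(-1))*1 = ((√(2/(-4) + 4*(-4))/2)*(-1))*1 = ((√(2*(-¼) - 16)/2)*(-1))*1 = ((√(-½ - 16)/2)*(-1))*1 = ((√(-33/2)/2)*(-1))*1 = (((I*√66/2)/2)*(-1))*1 = ((I*√66/4)*(-1))*1 = -I*√66/4*1 = -I*√66/4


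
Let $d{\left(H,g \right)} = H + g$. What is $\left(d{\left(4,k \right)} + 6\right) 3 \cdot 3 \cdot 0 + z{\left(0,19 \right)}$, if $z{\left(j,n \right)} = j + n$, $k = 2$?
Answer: $19$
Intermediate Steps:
$\left(d{\left(4,k \right)} + 6\right) 3 \cdot 3 \cdot 0 + z{\left(0,19 \right)} = \left(\left(4 + 2\right) + 6\right) 3 \cdot 3 \cdot 0 + \left(0 + 19\right) = \left(6 + 6\right) 9 \cdot 0 + 19 = 12 \cdot 0 + 19 = 0 + 19 = 19$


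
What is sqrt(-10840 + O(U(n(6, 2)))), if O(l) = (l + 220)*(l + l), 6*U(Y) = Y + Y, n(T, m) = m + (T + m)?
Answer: 8*I*sqrt(1315)/3 ≈ 96.701*I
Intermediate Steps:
n(T, m) = T + 2*m
U(Y) = Y/3 (U(Y) = (Y + Y)/6 = (2*Y)/6 = Y/3)
O(l) = 2*l*(220 + l) (O(l) = (220 + l)*(2*l) = 2*l*(220 + l))
sqrt(-10840 + O(U(n(6, 2)))) = sqrt(-10840 + 2*((6 + 2*2)/3)*(220 + (6 + 2*2)/3)) = sqrt(-10840 + 2*((6 + 4)/3)*(220 + (6 + 4)/3)) = sqrt(-10840 + 2*((1/3)*10)*(220 + (1/3)*10)) = sqrt(-10840 + 2*(10/3)*(220 + 10/3)) = sqrt(-10840 + 2*(10/3)*(670/3)) = sqrt(-10840 + 13400/9) = sqrt(-84160/9) = 8*I*sqrt(1315)/3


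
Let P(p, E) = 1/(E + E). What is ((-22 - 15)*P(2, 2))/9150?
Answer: -37/36600 ≈ -0.0010109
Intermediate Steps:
P(p, E) = 1/(2*E)
((-22 - 15)*P(2, 2))/9150 = ((-22 - 15)*((½)/2))/9150 = -37/(2*2)*(1/9150) = -37*¼*(1/9150) = -37/4*1/9150 = -37/36600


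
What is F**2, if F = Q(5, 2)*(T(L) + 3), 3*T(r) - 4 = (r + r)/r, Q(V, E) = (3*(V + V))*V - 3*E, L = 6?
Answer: 518400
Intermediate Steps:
Q(V, E) = -3*E + 6*V**2 (Q(V, E) = (3*(2*V))*V - 3*E = (6*V)*V - 3*E = 6*V**2 - 3*E = -3*E + 6*V**2)
T(r) = 2 (T(r) = 4/3 + ((r + r)/r)/3 = 4/3 + ((2*r)/r)/3 = 4/3 + (1/3)*2 = 4/3 + 2/3 = 2)
F = 720 (F = (-3*2 + 6*5**2)*(2 + 3) = (-6 + 6*25)*5 = (-6 + 150)*5 = 144*5 = 720)
F**2 = 720**2 = 518400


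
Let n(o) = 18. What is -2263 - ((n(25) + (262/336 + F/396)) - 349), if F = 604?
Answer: -10723787/5544 ≈ -1934.3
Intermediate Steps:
-2263 - ((n(25) + (262/336 + F/396)) - 349) = -2263 - ((18 + (262/336 + 604/396)) - 349) = -2263 - ((18 + (262*(1/336) + 604*(1/396))) - 349) = -2263 - ((18 + (131/168 + 151/99)) - 349) = -2263 - ((18 + 12779/5544) - 349) = -2263 - (112571/5544 - 349) = -2263 - 1*(-1822285/5544) = -2263 + 1822285/5544 = -10723787/5544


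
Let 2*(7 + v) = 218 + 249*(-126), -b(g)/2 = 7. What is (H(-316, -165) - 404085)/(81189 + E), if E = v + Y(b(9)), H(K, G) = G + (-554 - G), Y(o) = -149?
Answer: -404639/65455 ≈ -6.1819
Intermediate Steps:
b(g) = -14 (b(g) = -2*7 = -14)
H(K, G) = -554
v = -15585 (v = -7 + (218 + 249*(-126))/2 = -7 + (218 - 31374)/2 = -7 + (½)*(-31156) = -7 - 15578 = -15585)
E = -15734 (E = -15585 - 149 = -15734)
(H(-316, -165) - 404085)/(81189 + E) = (-554 - 404085)/(81189 - 15734) = -404639/65455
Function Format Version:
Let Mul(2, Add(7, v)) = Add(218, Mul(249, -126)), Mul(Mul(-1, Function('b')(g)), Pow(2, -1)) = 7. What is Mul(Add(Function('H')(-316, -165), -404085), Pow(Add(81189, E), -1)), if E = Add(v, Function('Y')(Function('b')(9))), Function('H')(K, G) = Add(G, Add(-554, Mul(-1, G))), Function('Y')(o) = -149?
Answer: Rational(-404639, 65455) ≈ -6.1819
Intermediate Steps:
Function('b')(g) = -14 (Function('b')(g) = Mul(-2, 7) = -14)
Function('H')(K, G) = -554
v = -15585 (v = Add(-7, Mul(Rational(1, 2), Add(218, Mul(249, -126)))) = Add(-7, Mul(Rational(1, 2), Add(218, -31374))) = Add(-7, Mul(Rational(1, 2), -31156)) = Add(-7, -15578) = -15585)
E = -15734 (E = Add(-15585, -149) = -15734)
Mul(Add(Function('H')(-316, -165), -404085), Pow(Add(81189, E), -1)) = Mul(Add(-554, -404085), Pow(Add(81189, -15734), -1)) = Mul(-404639, Pow(65455, -1)) = Mul(-404639, Rational(1, 65455)) = Rational(-404639, 65455)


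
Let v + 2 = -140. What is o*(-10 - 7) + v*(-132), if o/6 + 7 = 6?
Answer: 18846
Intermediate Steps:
o = -6 (o = -42 + 6*6 = -42 + 36 = -6)
v = -142 (v = -2 - 140 = -142)
o*(-10 - 7) + v*(-132) = -6*(-10 - 7) - 142*(-132) = -6*(-17) + 18744 = 102 + 18744 = 18846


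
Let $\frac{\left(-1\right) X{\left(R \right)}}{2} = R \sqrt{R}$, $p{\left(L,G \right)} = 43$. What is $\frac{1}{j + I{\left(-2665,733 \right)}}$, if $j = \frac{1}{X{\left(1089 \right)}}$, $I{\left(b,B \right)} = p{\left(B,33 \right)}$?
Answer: $\frac{71874}{3090581} \approx 0.023256$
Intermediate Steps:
$X{\left(R \right)} = - 2 R^{\frac{3}{2}}$ ($X{\left(R \right)} = - 2 R \sqrt{R} = - 2 R^{\frac{3}{2}}$)
$I{\left(b,B \right)} = 43$
$j = - \frac{1}{71874}$ ($j = \frac{1}{\left(-2\right) 1089^{\frac{3}{2}}} = \frac{1}{\left(-2\right) 35937} = \frac{1}{-71874} = - \frac{1}{71874} \approx -1.3913 \cdot 10^{-5}$)
$\frac{1}{j + I{\left(-2665,733 \right)}} = \frac{1}{- \frac{1}{71874} + 43} = \frac{1}{\frac{3090581}{71874}} = \frac{71874}{3090581}$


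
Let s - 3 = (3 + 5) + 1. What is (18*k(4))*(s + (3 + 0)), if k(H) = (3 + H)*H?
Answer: 7560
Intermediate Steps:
s = 12 (s = 3 + ((3 + 5) + 1) = 3 + (8 + 1) = 3 + 9 = 12)
k(H) = H*(3 + H)
(18*k(4))*(s + (3 + 0)) = (18*(4*(3 + 4)))*(12 + (3 + 0)) = (18*(4*7))*(12 + 3) = (18*28)*15 = 504*15 = 7560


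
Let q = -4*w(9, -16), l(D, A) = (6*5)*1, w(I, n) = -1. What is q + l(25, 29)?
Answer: 34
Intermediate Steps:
l(D, A) = 30 (l(D, A) = 30*1 = 30)
q = 4 (q = -4*(-1) = 4)
q + l(25, 29) = 4 + 30 = 34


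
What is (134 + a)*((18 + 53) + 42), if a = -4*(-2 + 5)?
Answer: 13786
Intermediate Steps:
a = -12 (a = -4*3 = -12)
(134 + a)*((18 + 53) + 42) = (134 - 12)*((18 + 53) + 42) = 122*(71 + 42) = 122*113 = 13786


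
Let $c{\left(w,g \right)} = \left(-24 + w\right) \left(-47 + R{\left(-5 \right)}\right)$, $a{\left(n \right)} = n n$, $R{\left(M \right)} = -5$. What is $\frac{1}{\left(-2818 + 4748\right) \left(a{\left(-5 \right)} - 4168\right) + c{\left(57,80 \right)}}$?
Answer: $- \frac{1}{7997706} \approx -1.2504 \cdot 10^{-7}$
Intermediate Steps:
$a{\left(n \right)} = n^{2}$
$c{\left(w,g \right)} = 1248 - 52 w$ ($c{\left(w,g \right)} = \left(-24 + w\right) \left(-47 - 5\right) = \left(-24 + w\right) \left(-52\right) = 1248 - 52 w$)
$\frac{1}{\left(-2818 + 4748\right) \left(a{\left(-5 \right)} - 4168\right) + c{\left(57,80 \right)}} = \frac{1}{\left(-2818 + 4748\right) \left(\left(-5\right)^{2} - 4168\right) + \left(1248 - 2964\right)} = \frac{1}{1930 \left(25 - 4168\right) + \left(1248 - 2964\right)} = \frac{1}{1930 \left(-4143\right) - 1716} = \frac{1}{-7995990 - 1716} = \frac{1}{-7997706} = - \frac{1}{7997706}$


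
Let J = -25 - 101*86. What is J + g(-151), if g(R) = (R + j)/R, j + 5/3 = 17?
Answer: -3945676/453 ≈ -8710.1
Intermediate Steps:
J = -8711 (J = -25 - 8686 = -8711)
j = 46/3 (j = -5/3 + 17 = 46/3 ≈ 15.333)
g(R) = (46/3 + R)/R (g(R) = (R + 46/3)/R = (46/3 + R)/R)
J + g(-151) = -8711 + (46/3 - 151)/(-151) = -8711 - 1/151*(-407/3) = -8711 + 407/453 = -3945676/453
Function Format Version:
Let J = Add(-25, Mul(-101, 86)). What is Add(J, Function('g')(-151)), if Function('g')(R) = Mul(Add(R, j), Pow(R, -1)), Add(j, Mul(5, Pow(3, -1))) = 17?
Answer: Rational(-3945676, 453) ≈ -8710.1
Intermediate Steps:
J = -8711 (J = Add(-25, -8686) = -8711)
j = Rational(46, 3) (j = Add(Rational(-5, 3), 17) = Rational(46, 3) ≈ 15.333)
Function('g')(R) = Mul(Pow(R, -1), Add(Rational(46, 3), R)) (Function('g')(R) = Mul(Add(R, Rational(46, 3)), Pow(R, -1)) = Mul(Add(Rational(46, 3), R), Pow(R, -1)) = Mul(Pow(R, -1), Add(Rational(46, 3), R)))
Add(J, Function('g')(-151)) = Add(-8711, Mul(Pow(-151, -1), Add(Rational(46, 3), -151))) = Add(-8711, Mul(Rational(-1, 151), Rational(-407, 3))) = Add(-8711, Rational(407, 453)) = Rational(-3945676, 453)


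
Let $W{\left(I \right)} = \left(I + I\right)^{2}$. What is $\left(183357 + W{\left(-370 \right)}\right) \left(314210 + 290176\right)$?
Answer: $441780177402$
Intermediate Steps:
$W{\left(I \right)} = 4 I^{2}$ ($W{\left(I \right)} = \left(2 I\right)^{2} = 4 I^{2}$)
$\left(183357 + W{\left(-370 \right)}\right) \left(314210 + 290176\right) = \left(183357 + 4 \left(-370\right)^{2}\right) \left(314210 + 290176\right) = \left(183357 + 4 \cdot 136900\right) 604386 = \left(183357 + 547600\right) 604386 = 730957 \cdot 604386 = 441780177402$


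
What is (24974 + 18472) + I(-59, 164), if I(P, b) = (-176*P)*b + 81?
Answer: 1746503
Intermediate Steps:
I(P, b) = 81 - 176*P*b (I(P, b) = -176*P*b + 81 = 81 - 176*P*b)
(24974 + 18472) + I(-59, 164) = (24974 + 18472) + (81 - 176*(-59)*164) = 43446 + (81 + 1702976) = 43446 + 1703057 = 1746503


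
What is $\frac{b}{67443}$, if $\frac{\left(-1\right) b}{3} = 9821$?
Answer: $- \frac{9821}{22481} \approx -0.43686$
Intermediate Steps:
$b = -29463$ ($b = \left(-3\right) 9821 = -29463$)
$\frac{b}{67443} = - \frac{29463}{67443} = \left(-29463\right) \frac{1}{67443} = - \frac{9821}{22481}$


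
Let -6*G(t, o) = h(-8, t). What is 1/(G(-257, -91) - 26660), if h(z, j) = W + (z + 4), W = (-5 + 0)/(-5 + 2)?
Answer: -18/479873 ≈ -3.7510e-5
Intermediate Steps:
W = 5/3 (W = -5/(-3) = -5*(-⅓) = 5/3 ≈ 1.6667)
h(z, j) = 17/3 + z (h(z, j) = 5/3 + (z + 4) = 5/3 + (4 + z) = 17/3 + z)
G(t, o) = 7/18 (G(t, o) = -(17/3 - 8)/6 = -⅙*(-7/3) = 7/18)
1/(G(-257, -91) - 26660) = 1/(7/18 - 26660) = 1/(-479873/18) = -18/479873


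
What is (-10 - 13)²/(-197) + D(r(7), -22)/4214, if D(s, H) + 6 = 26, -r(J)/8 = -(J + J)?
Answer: -1112633/415079 ≈ -2.6805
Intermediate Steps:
r(J) = 16*J (r(J) = -(-8)*(J + J) = -(-8)*2*J = -(-16)*J = 16*J)
D(s, H) = 20 (D(s, H) = -6 + 26 = 20)
(-10 - 13)²/(-197) + D(r(7), -22)/4214 = (-10 - 13)²/(-197) + 20/4214 = (-23)²*(-1/197) + 20*(1/4214) = 529*(-1/197) + 10/2107 = -529/197 + 10/2107 = -1112633/415079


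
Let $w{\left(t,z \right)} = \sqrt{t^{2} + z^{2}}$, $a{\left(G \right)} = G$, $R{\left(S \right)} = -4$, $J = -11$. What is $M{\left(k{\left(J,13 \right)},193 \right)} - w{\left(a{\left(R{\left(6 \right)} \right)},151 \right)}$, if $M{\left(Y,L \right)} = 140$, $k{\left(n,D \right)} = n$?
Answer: $140 - \sqrt{22817} \approx -11.053$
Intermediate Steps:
$M{\left(k{\left(J,13 \right)},193 \right)} - w{\left(a{\left(R{\left(6 \right)} \right)},151 \right)} = 140 - \sqrt{\left(-4\right)^{2} + 151^{2}} = 140 - \sqrt{16 + 22801} = 140 - \sqrt{22817}$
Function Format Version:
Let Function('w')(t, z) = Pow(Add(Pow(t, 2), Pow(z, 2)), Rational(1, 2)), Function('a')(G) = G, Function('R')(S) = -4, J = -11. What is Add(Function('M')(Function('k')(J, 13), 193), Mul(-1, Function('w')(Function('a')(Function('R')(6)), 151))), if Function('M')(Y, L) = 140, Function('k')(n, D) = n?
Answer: Add(140, Mul(-1, Pow(22817, Rational(1, 2)))) ≈ -11.053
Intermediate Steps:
Add(Function('M')(Function('k')(J, 13), 193), Mul(-1, Function('w')(Function('a')(Function('R')(6)), 151))) = Add(140, Mul(-1, Pow(Add(Pow(-4, 2), Pow(151, 2)), Rational(1, 2)))) = Add(140, Mul(-1, Pow(Add(16, 22801), Rational(1, 2)))) = Add(140, Mul(-1, Pow(22817, Rational(1, 2))))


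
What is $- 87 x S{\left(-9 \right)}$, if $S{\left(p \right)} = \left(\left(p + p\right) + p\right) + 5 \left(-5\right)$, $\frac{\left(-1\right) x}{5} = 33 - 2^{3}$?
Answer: $-565500$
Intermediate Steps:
$x = -125$ ($x = - 5 \left(33 - 2^{3}\right) = - 5 \left(33 - 8\right) = \left(-5\right) 25 = -125$)
$S{\left(p \right)} = -25 + 3 p$ ($S{\left(p \right)} = \left(2 p + p\right) - 25 = 3 p - 25 = -25 + 3 p$)
$- 87 x S{\left(-9 \right)} = \left(-87\right) \left(-125\right) \left(-25 + 3 \left(-9\right)\right) = 10875 \left(-25 - 27\right) = 10875 \left(-52\right) = -565500$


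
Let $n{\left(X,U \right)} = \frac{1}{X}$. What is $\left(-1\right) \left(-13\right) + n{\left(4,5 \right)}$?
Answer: $\frac{53}{4} \approx 13.25$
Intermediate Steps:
$\left(-1\right) \left(-13\right) + n{\left(4,5 \right)} = \left(-1\right) \left(-13\right) + \frac{1}{4} = 13 + \frac{1}{4} = \frac{53}{4}$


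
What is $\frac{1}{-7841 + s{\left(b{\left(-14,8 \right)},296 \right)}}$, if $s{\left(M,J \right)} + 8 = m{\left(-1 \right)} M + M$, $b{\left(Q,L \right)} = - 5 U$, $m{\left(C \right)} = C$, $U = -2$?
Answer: $- \frac{1}{7849} \approx -0.0001274$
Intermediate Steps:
$b{\left(Q,L \right)} = 10$ ($b{\left(Q,L \right)} = \left(-5\right) \left(-2\right) = 10$)
$s{\left(M,J \right)} = -8$ ($s{\left(M,J \right)} = -8 + \left(- M + M\right) = -8 + 0 = -8$)
$\frac{1}{-7841 + s{\left(b{\left(-14,8 \right)},296 \right)}} = \frac{1}{-7841 - 8} = \frac{1}{-7849} = - \frac{1}{7849}$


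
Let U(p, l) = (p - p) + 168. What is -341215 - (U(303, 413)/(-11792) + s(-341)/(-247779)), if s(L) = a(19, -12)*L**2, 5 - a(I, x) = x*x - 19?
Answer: -41547078702937/121742082 ≈ -3.4127e+5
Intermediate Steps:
a(I, x) = 24 - x**2 (a(I, x) = 5 - (x*x - 19) = 5 - (x**2 - 19) = 5 - (-19 + x**2) = 5 + (19 - x**2) = 24 - x**2)
U(p, l) = 168 (U(p, l) = 0 + 168 = 168)
s(L) = -120*L**2 (s(L) = (24 - 1*(-12)**2)*L**2 = (24 - 1*144)*L**2 = (24 - 144)*L**2 = -120*L**2)
-341215 - (U(303, 413)/(-11792) + s(-341)/(-247779)) = -341215 - (168/(-11792) - 120*(-341)**2/(-247779)) = -341215 - (168*(-1/11792) - 120*116281*(-1/247779)) = -341215 - (-21/1474 - 13953720*(-1/247779)) = -341215 - (-21/1474 + 4651240/82593) = -341215 - 1*6854193307/121742082 = -341215 - 6854193307/121742082 = -41547078702937/121742082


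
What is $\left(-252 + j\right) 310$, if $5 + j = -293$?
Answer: $-170500$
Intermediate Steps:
$j = -298$ ($j = -5 - 293 = -298$)
$\left(-252 + j\right) 310 = \left(-252 - 298\right) 310 = \left(-550\right) 310 = -170500$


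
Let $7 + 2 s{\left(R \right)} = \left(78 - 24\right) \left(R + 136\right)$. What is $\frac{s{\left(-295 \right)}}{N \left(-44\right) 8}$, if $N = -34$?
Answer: $- \frac{8593}{23936} \approx -0.359$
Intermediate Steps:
$s{\left(R \right)} = \frac{7337}{2} + 27 R$ ($s{\left(R \right)} = - \frac{7}{2} + \frac{\left(78 - 24\right) \left(R + 136\right)}{2} = - \frac{7}{2} + \frac{54 \left(136 + R\right)}{2} = - \frac{7}{2} + \frac{7344 + 54 R}{2} = - \frac{7}{2} + \left(3672 + 27 R\right) = \frac{7337}{2} + 27 R$)
$\frac{s{\left(-295 \right)}}{N \left(-44\right) 8} = \frac{\frac{7337}{2} + 27 \left(-295\right)}{\left(-34\right) \left(-44\right) 8} = \frac{\frac{7337}{2} - 7965}{1496 \cdot 8} = - \frac{8593}{2 \cdot 11968} = \left(- \frac{8593}{2}\right) \frac{1}{11968} = - \frac{8593}{23936}$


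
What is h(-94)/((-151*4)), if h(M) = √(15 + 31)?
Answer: -√46/604 ≈ -0.011229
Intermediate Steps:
h(M) = √46
h(-94)/((-151*4)) = √46/((-151*4)) = √46/(-604) = √46*(-1/604) = -√46/604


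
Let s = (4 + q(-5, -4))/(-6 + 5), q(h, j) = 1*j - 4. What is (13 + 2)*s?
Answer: 60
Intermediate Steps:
q(h, j) = -4 + j (q(h, j) = j - 4 = -4 + j)
s = 4 (s = (4 + (-4 - 4))/(-6 + 5) = (4 - 8)/(-1) = -4*(-1) = 4)
(13 + 2)*s = (13 + 2)*4 = 15*4 = 60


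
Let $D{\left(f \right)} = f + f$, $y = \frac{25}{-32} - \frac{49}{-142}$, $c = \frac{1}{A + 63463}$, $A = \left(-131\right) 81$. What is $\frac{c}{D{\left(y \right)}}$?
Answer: $- \frac{284}{13094083} \approx -2.1689 \cdot 10^{-5}$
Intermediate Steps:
$A = -10611$
$c = \frac{1}{52852}$ ($c = \frac{1}{-10611 + 63463} = \frac{1}{52852} \approx 1.8921 \cdot 10^{-5}$)
$y = - \frac{991}{2272}$ ($y = 25 \left(- \frac{1}{32}\right) - - \frac{49}{142} = - \frac{25}{32} + \frac{49}{142} = - \frac{991}{2272} \approx -0.43618$)
$D{\left(f \right)} = 2 f$
$\frac{c}{D{\left(y \right)}} = \frac{1}{52852 \cdot 2 \left(- \frac{991}{2272}\right)} = \frac{1}{52852 \left(- \frac{991}{1136}\right)} = \frac{1}{52852} \left(- \frac{1136}{991}\right) = - \frac{284}{13094083}$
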